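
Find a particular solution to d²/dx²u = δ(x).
\frac{|x|}{2}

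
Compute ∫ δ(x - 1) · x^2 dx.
1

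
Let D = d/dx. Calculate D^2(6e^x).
6 e^{x}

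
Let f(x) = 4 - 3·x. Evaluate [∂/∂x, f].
-3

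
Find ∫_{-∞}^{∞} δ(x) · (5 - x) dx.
5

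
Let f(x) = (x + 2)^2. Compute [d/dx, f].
2 x + 4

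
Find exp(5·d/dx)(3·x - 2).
3 x + 13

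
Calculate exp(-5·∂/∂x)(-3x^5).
- 3 x^{5} + 75 x^{4} - 750 x^{3} + 3750 x^{2} - 9375 x + 9375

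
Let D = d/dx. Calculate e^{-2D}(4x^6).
4 x^{6} - 48 x^{5} + 240 x^{4} - 640 x^{3} + 960 x^{2} - 768 x + 256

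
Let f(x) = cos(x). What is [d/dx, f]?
- \sin{\left(x \right)}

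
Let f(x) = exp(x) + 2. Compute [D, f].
e^{x}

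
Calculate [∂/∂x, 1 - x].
-1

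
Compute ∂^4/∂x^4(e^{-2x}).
16 e^{- 2 x}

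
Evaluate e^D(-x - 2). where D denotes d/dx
- x - 3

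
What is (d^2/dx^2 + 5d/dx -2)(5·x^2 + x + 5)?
- 10 x^{2} + 48 x + 5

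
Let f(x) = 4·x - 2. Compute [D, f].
4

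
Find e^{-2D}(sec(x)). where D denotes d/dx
\sec{\left(x - 2 \right)}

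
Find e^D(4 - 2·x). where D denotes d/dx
2 - 2 x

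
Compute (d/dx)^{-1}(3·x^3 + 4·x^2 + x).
\frac{3 x^{4}}{4} + \frac{4 x^{3}}{3} + \frac{x^{2}}{2}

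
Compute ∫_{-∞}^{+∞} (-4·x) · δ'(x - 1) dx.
4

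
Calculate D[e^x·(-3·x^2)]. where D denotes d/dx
3 x \left(- x - 2\right) e^{x}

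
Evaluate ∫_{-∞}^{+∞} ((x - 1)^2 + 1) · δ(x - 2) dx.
2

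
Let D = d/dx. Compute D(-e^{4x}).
- 4 e^{4 x}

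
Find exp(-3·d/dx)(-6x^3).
- 6 x^{3} + 54 x^{2} - 162 x + 162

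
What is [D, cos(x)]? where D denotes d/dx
- \sin{\left(x \right)}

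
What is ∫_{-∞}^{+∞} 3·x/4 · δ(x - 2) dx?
\frac{3}{2}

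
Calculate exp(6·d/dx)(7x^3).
7 x^{3} + 126 x^{2} + 756 x + 1512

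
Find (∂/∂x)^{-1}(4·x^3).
x^{4}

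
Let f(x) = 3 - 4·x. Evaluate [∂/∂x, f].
-4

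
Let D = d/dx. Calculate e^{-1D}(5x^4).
5 x^{4} - 20 x^{3} + 30 x^{2} - 20 x + 5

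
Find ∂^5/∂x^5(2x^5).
240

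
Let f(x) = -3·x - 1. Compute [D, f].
-3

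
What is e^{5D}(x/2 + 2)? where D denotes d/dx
\frac{x}{2} + \frac{9}{2}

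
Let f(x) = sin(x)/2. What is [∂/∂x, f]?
\frac{\cos{\left(x \right)}}{2}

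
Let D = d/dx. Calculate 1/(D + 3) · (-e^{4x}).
- \frac{e^{4 x}}{7}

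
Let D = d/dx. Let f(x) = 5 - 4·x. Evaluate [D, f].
-4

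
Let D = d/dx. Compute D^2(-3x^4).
- 36 x^{2}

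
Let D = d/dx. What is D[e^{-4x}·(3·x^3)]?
x^{2} \left(9 - 12 x\right) e^{- 4 x}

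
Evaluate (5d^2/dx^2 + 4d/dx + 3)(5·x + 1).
15 x + 23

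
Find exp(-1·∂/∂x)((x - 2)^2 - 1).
x^{2} - 6 x + 8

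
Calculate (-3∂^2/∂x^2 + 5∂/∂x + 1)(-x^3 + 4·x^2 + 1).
- x^{3} - 11 x^{2} + 58 x - 23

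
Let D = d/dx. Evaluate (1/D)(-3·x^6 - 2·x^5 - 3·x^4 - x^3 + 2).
- \frac{3 x^{7}}{7} - \frac{x^{6}}{3} - \frac{3 x^{5}}{5} - \frac{x^{4}}{4} + 2 x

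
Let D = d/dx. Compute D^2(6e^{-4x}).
96 e^{- 4 x}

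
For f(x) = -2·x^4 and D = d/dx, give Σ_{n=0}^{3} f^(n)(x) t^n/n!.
2 x \left(- 4 t^{3} - 6 t^{2} x - 4 t x^{2} - x^{3}\right)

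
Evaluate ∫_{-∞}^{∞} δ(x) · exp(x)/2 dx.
\frac{1}{2}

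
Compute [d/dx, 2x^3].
6 x^{2}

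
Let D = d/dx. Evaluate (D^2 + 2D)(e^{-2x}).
0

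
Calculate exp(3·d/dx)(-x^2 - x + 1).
- x^{2} - 7 x - 11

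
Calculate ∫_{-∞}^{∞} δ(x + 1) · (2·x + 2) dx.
0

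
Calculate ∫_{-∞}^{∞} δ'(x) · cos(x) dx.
0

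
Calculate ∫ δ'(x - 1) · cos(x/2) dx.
\frac{\sin{\left(\frac{1}{2} \right)}}{2}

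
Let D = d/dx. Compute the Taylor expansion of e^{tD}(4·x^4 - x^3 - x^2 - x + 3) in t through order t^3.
t^{3} \left(16 x - 1\right) + t^{2} \left(24 x^{2} - 3 x - 1\right) - t \left(- 16 x^{3} + 3 x^{2} + 2 x + 1\right) + 4 x^{4} - x^{3} - x^{2} - x + 3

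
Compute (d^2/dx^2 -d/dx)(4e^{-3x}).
48 e^{- 3 x}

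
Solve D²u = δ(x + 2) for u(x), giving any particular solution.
\frac{|x + 2|}{2}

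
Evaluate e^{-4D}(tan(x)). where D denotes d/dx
\tan{\left(x - 4 \right)}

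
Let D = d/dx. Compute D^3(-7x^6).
- 840 x^{3}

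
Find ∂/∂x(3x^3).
9 x^{2}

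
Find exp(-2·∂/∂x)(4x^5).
4 x^{5} - 40 x^{4} + 160 x^{3} - 320 x^{2} + 320 x - 128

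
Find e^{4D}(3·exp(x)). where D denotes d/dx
3 e^{x + 4}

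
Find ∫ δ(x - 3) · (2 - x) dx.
-1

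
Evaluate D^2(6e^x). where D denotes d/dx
6 e^{x}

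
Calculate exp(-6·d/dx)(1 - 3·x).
19 - 3 x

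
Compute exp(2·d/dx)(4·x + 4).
4 x + 12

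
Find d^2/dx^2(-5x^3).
- 30 x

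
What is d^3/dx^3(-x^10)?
- 720 x^{7}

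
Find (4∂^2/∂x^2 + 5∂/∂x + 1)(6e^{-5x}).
456 e^{- 5 x}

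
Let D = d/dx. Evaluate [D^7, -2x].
-14D^{6}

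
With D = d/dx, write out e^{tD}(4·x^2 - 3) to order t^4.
4 t^{2} + 8 t x + 4 x^{2} - 3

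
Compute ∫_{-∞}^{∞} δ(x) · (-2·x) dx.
0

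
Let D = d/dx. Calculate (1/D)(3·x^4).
\frac{3 x^{5}}{5}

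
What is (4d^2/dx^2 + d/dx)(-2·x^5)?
10 x^{3} \left(- x - 16\right)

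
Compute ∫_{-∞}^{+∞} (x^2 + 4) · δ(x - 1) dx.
5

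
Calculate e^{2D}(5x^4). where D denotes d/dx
5 x^{4} + 40 x^{3} + 120 x^{2} + 160 x + 80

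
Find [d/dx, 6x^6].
36 x^{5}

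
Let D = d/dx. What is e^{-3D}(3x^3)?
3 x^{3} - 27 x^{2} + 81 x - 81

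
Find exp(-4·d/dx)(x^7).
x^{7} - 28 x^{6} + 336 x^{5} - 2240 x^{4} + 8960 x^{3} - 21504 x^{2} + 28672 x - 16384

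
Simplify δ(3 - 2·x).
\frac{\delta(x - 3/2)}{2}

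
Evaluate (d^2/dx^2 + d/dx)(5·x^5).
25 x^{3} \left(x + 4\right)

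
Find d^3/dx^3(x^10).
720 x^{7}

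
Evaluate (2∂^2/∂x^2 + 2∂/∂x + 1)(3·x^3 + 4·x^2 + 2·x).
3 x^{3} + 22 x^{2} + 54 x + 20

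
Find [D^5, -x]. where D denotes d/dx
-5D^{4}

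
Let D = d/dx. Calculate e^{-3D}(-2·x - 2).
4 - 2 x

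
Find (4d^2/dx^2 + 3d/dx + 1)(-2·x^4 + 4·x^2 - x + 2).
- 2 x^{4} - 24 x^{3} - 92 x^{2} + 23 x + 31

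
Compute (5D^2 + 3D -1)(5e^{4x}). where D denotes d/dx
455 e^{4 x}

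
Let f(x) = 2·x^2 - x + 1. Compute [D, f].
4 x - 1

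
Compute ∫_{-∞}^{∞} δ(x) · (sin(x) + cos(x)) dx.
1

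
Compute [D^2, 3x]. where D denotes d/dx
6D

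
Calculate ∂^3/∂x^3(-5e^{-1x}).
5 e^{- x}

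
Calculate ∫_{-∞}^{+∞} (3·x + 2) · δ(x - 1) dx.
5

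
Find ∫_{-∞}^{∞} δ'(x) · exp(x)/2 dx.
- \frac{1}{2}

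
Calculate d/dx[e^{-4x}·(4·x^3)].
x^{2} \left(12 - 16 x\right) e^{- 4 x}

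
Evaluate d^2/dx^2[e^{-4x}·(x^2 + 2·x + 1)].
2 \left(8 x^{2} + 8 x + 1\right) e^{- 4 x}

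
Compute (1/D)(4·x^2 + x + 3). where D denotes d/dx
\frac{4 x^{3}}{3} + \frac{x^{2}}{2} + 3 x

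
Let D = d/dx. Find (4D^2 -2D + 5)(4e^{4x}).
244 e^{4 x}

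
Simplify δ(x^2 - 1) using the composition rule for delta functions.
\frac{\delta(x - 1) + \delta(x + 1)}{2}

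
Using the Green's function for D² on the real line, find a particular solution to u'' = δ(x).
\frac{|x|}{2}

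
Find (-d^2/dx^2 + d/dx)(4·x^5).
20 x^{3} \left(x - 4\right)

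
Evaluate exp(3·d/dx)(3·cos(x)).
3 \cos{\left(x + 3 \right)}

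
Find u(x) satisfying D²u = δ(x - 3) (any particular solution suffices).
\frac{|x - 3|}{2}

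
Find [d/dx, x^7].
7 x^{6}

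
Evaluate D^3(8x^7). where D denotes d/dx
1680 x^{4}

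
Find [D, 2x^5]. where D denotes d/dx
10 x^{4}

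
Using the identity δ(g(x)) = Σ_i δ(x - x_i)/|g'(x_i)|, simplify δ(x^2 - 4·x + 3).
\frac{\delta(x - 3) + \delta(x - 1)}{2}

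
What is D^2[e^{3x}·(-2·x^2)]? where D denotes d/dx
\left(- 18 x^{2} - 24 x - 4\right) e^{3 x}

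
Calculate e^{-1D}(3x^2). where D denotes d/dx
3 x^{2} - 6 x + 3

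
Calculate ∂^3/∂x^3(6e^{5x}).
750 e^{5 x}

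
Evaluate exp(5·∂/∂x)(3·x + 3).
3 x + 18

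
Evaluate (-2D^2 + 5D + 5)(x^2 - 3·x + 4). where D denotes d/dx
5 x^{2} - 5 x + 1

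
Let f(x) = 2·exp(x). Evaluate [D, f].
2 e^{x}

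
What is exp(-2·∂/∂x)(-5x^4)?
- 5 x^{4} + 40 x^{3} - 120 x^{2} + 160 x - 80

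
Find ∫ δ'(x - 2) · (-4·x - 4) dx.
4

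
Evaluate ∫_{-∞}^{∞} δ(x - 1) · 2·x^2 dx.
2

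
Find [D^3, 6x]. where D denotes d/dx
18D^{2}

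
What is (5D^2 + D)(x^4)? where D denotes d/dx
4 x^{2} \left(x + 15\right)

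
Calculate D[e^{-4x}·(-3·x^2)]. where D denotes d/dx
6 x \left(2 x - 1\right) e^{- 4 x}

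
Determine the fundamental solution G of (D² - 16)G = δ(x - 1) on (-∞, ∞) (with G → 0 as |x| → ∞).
-\frac{e^{-4|x - 1|}}{8}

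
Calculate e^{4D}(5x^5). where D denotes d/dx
5 x^{5} + 100 x^{4} + 800 x^{3} + 3200 x^{2} + 6400 x + 5120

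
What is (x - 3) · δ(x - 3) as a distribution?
0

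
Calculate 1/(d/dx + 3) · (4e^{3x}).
\frac{2 e^{3 x}}{3}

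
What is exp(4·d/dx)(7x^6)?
7 x^{6} + 168 x^{5} + 1680 x^{4} + 8960 x^{3} + 26880 x^{2} + 43008 x + 28672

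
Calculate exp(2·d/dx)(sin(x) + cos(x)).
\sqrt{2} \sin{\left(x + \frac{\pi}{4} + 2 \right)}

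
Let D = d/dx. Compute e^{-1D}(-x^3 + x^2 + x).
- x^{3} + 4 x^{2} - 4 x + 1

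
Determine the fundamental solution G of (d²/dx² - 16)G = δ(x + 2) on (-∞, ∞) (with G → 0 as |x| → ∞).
-\frac{e^{-4|x + 2|}}{8}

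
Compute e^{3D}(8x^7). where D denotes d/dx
8 x^{7} + 168 x^{6} + 1512 x^{5} + 7560 x^{4} + 22680 x^{3} + 40824 x^{2} + 40824 x + 17496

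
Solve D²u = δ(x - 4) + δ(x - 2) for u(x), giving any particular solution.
\frac{|x - 4|}{2} + \frac{|x - 2|}{2}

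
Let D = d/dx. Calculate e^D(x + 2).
x + 3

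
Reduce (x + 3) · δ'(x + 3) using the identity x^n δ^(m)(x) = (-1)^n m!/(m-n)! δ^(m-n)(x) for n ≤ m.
-\delta(x + 3)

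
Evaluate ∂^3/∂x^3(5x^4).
120 x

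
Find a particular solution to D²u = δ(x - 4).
\frac{|x - 4|}{2}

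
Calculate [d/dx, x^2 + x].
2 x + 1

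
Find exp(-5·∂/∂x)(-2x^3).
- 2 x^{3} + 30 x^{2} - 150 x + 250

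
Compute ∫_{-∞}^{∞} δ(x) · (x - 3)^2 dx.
9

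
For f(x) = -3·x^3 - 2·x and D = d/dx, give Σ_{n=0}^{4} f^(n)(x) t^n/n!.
- 3 t^{3} - 9 t^{2} x - t \left(9 x^{2} + 2\right) - 3 x^{3} - 2 x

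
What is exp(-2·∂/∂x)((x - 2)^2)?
x^{2} - 8 x + 16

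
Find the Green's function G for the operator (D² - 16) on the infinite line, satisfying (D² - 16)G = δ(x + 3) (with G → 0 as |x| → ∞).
-\frac{e^{-4|x + 3|}}{8}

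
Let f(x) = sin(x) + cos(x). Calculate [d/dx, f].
- \sin{\left(x \right)} + \cos{\left(x \right)}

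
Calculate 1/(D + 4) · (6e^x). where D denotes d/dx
\frac{6 e^{x}}{5}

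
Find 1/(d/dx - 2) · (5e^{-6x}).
- \frac{5 e^{- 6 x}}{8}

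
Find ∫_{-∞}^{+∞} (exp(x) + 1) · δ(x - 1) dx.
1 + e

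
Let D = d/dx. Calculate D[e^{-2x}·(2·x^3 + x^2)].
2 x \left(- 2 x^{2} + 2 x + 1\right) e^{- 2 x}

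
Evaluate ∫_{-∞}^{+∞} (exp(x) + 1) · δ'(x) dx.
-1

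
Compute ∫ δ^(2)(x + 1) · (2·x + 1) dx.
0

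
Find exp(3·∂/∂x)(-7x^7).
- 7 x^{7} - 147 x^{6} - 1323 x^{5} - 6615 x^{4} - 19845 x^{3} - 35721 x^{2} - 35721 x - 15309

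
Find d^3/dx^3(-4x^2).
0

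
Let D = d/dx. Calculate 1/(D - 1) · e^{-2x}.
- \frac{e^{- 2 x}}{3}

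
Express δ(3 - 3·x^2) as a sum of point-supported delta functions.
\frac{\delta(x - 1) + \delta(x + 1)}{6}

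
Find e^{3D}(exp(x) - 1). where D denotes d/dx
e^{x + 3} - 1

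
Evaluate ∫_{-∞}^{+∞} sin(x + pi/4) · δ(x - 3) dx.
\sin{\left(\frac{\pi}{4} + 3 \right)}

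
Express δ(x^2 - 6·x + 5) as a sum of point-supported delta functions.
\frac{\delta(x - 1) + \delta(x - 5)}{4}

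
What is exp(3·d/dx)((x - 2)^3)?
x^{3} + 3 x^{2} + 3 x + 1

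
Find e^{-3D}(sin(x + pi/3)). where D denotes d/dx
\sin{\left(x - 3 + \frac{\pi}{3} \right)}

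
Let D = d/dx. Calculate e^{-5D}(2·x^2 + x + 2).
2 x^{2} - 19 x + 47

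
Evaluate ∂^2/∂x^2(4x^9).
288 x^{7}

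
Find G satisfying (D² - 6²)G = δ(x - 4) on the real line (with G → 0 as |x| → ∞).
-\frac{e^{-6|x - 4|}}{12}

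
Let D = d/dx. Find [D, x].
1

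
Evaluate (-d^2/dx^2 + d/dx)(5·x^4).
20 x^{2} \left(x - 3\right)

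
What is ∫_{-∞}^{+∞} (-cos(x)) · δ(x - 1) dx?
- \cos{\left(1 \right)}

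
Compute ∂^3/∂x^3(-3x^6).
- 360 x^{3}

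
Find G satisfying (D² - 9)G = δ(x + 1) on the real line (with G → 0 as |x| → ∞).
-\frac{e^{-3|x + 1|}}{6}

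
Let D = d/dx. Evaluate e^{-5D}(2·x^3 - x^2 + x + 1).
2 x^{3} - 31 x^{2} + 161 x - 279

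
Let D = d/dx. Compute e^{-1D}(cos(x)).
\cos{\left(x - 1 \right)}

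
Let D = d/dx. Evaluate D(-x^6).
- 6 x^{5}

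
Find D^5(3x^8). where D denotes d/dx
20160 x^{3}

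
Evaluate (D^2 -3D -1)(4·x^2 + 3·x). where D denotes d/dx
- 4 x^{2} - 27 x - 1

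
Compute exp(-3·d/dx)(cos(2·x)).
\cos{\left(2 x - 6 \right)}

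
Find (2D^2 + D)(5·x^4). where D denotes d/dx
20 x^{2} \left(x + 6\right)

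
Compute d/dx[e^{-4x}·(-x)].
\left(4 x - 1\right) e^{- 4 x}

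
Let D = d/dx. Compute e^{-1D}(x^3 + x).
x^{3} - 3 x^{2} + 4 x - 2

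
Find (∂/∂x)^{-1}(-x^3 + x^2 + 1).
- \frac{x^{4}}{4} + \frac{x^{3}}{3} + x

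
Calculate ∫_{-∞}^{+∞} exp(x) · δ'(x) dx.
-1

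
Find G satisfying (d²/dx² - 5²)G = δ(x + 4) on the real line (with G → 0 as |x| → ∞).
-\frac{e^{-5|x + 4|}}{10}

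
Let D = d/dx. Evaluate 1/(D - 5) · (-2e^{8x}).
- \frac{2 e^{8 x}}{3}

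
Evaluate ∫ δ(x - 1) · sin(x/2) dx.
\sin{\left(\frac{1}{2} \right)}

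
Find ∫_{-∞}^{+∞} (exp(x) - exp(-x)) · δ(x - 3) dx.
2 \sinh{\left(3 \right)}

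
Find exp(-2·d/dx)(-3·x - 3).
3 - 3 x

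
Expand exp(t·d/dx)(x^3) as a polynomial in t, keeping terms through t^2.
x \left(3 t^{2} + 3 t x + x^{2}\right)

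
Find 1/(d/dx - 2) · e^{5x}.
\frac{e^{5 x}}{3}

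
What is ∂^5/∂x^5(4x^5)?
480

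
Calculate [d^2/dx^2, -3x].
-6\frac{d}{dx}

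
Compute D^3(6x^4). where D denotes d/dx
144 x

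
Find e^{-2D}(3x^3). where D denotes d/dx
3 x^{3} - 18 x^{2} + 36 x - 24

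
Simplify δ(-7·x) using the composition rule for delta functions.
\frac{\delta(x)}{7}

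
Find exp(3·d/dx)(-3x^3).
- 3 x^{3} - 27 x^{2} - 81 x - 81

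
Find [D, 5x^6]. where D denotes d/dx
30 x^{5}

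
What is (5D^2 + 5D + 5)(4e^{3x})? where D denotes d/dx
260 e^{3 x}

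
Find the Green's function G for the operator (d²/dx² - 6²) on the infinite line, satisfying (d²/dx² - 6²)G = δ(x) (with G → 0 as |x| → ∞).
-\frac{e^{-6|x|}}{12}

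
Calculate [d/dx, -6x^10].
- 60 x^{9}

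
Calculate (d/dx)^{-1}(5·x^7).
\frac{5 x^{8}}{8}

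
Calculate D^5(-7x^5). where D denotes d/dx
-840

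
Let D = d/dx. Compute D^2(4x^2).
8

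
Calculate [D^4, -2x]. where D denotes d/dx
-8D^{3}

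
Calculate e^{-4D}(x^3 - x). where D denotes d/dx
x^{3} - 12 x^{2} + 47 x - 60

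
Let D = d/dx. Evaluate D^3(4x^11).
3960 x^{8}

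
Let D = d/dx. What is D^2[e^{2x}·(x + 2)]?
4 \left(x + 3\right) e^{2 x}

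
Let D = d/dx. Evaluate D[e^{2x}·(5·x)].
\left(10 x + 5\right) e^{2 x}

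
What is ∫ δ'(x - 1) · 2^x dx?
- \log{\left(4 \right)}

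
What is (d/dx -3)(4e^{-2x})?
- 20 e^{- 2 x}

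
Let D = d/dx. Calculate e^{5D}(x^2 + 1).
x^{2} + 10 x + 26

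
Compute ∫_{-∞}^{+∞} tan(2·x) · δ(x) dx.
0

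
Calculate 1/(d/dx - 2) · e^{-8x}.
- \frac{e^{- 8 x}}{10}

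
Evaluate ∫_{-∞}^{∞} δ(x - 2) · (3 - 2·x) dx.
-1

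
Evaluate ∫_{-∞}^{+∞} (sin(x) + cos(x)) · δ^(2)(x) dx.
-1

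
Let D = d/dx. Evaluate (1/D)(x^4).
\frac{x^{5}}{5}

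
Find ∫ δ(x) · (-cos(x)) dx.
-1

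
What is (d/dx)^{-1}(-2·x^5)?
- \frac{x^{6}}{3}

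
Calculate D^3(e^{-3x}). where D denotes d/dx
- 27 e^{- 3 x}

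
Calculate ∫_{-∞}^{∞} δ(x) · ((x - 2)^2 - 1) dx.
3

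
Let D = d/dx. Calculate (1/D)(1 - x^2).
- \frac{x^{3}}{3} + x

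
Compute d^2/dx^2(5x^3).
30 x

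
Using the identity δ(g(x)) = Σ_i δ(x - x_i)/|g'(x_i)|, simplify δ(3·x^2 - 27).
\frac{\delta(x - 3) + \delta(x + 3)}{18}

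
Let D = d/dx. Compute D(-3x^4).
- 12 x^{3}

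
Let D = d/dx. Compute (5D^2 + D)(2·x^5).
10 x^{3} \left(x + 20\right)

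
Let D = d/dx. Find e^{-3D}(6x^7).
6 x^{7} - 126 x^{6} + 1134 x^{5} - 5670 x^{4} + 17010 x^{3} - 30618 x^{2} + 30618 x - 13122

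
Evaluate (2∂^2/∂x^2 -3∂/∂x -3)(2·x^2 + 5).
- 6 x^{2} - 12 x - 7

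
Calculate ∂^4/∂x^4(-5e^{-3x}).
- 405 e^{- 3 x}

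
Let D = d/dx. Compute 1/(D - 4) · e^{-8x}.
- \frac{e^{- 8 x}}{12}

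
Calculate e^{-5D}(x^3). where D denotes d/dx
x^{3} - 15 x^{2} + 75 x - 125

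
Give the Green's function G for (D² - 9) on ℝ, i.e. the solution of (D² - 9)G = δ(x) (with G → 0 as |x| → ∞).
-\frac{e^{-3|x|}}{6}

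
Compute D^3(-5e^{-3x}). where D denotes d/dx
135 e^{- 3 x}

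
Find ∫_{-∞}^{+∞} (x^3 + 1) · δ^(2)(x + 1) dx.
-6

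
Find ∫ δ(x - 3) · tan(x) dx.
\tan{\left(3 \right)}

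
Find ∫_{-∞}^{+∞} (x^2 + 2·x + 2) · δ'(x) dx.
-2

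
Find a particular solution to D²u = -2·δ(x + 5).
-|x + 5|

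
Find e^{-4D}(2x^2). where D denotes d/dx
2 x^{2} - 16 x + 32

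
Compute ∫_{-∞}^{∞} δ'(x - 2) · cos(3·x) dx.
3 \sin{\left(6 \right)}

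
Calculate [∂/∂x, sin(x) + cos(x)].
- \sin{\left(x \right)} + \cos{\left(x \right)}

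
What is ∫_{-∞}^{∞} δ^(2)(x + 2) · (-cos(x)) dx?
\cos{\left(2 \right)}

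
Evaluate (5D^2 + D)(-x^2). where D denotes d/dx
- 2 x - 10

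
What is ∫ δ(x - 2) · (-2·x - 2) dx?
-6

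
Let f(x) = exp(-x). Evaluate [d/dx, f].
- e^{- x}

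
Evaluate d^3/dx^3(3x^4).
72 x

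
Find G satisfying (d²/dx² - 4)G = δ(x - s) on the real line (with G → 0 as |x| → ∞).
-\frac{e^{-2|x-s|}}{4}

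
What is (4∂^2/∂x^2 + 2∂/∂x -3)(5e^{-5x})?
435 e^{- 5 x}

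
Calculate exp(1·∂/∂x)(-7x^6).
- 7 x^{6} - 42 x^{5} - 105 x^{4} - 140 x^{3} - 105 x^{2} - 42 x - 7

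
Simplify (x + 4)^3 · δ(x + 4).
0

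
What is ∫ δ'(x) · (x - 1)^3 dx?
-3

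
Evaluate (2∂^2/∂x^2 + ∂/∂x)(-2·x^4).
8 x^{2} \left(- x - 6\right)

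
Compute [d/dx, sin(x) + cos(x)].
- \sin{\left(x \right)} + \cos{\left(x \right)}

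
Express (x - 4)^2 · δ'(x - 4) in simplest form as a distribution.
0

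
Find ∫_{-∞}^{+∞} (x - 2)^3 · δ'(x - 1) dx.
-3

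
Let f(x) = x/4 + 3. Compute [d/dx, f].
\frac{1}{4}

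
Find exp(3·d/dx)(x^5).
x^{5} + 15 x^{4} + 90 x^{3} + 270 x^{2} + 405 x + 243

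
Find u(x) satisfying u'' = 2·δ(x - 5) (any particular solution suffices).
|x - 5|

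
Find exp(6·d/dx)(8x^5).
8 x^{5} + 240 x^{4} + 2880 x^{3} + 17280 x^{2} + 51840 x + 62208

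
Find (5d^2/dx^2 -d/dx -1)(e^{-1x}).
5 e^{- x}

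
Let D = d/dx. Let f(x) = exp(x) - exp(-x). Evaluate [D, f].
2 \cosh{\left(x \right)}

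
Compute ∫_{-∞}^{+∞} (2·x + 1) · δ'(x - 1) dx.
-2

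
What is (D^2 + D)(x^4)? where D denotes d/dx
4 x^{2} \left(x + 3\right)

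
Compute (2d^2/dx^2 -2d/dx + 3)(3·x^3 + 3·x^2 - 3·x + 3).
9 x^{3} - 9 x^{2} + 15 x + 27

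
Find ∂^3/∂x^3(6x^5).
360 x^{2}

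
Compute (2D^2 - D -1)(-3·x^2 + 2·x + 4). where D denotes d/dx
3 x^{2} + 4 x - 18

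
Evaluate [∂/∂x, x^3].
3 x^{2}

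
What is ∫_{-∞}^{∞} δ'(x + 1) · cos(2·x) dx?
- 2 \sin{\left(2 \right)}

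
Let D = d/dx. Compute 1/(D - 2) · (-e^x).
e^{x}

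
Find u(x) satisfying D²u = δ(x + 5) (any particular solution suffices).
\frac{|x + 5|}{2}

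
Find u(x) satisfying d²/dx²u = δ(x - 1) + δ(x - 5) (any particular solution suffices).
\frac{|x - 1|}{2} + \frac{|x - 5|}{2}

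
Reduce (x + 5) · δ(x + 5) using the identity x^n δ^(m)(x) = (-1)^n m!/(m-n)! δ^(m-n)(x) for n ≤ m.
0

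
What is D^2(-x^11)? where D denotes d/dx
- 110 x^{9}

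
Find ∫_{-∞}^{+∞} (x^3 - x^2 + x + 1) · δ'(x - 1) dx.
-2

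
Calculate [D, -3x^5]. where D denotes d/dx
- 15 x^{4}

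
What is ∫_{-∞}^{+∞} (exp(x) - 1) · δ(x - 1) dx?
-1 + e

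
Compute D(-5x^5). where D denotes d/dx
- 25 x^{4}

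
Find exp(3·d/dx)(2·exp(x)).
2 e^{x + 3}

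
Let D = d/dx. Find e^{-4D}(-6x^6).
- 6 x^{6} + 144 x^{5} - 1440 x^{4} + 7680 x^{3} - 23040 x^{2} + 36864 x - 24576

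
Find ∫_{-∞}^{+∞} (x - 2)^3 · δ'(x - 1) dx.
-3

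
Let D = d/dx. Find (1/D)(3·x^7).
\frac{3 x^{8}}{8}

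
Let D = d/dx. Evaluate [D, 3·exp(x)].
3 e^{x}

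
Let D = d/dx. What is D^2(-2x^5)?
- 40 x^{3}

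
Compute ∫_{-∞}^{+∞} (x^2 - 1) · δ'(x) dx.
0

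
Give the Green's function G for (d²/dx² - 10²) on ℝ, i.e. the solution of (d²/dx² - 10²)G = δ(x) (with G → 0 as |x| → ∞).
-\frac{e^{-10|x|}}{20}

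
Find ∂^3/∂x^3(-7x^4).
- 168 x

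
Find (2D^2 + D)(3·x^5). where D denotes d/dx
15 x^{3} \left(x + 8\right)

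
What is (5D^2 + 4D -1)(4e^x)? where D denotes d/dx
32 e^{x}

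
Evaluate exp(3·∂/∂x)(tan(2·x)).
\tan{\left(2 x + 6 \right)}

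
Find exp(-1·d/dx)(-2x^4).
- 2 x^{4} + 8 x^{3} - 12 x^{2} + 8 x - 2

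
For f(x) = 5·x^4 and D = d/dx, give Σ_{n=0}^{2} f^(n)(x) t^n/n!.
5 x^{2} \left(6 t^{2} + 4 t x + x^{2}\right)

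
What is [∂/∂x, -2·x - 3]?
-2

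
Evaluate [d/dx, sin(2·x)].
2 \cos{\left(2 x \right)}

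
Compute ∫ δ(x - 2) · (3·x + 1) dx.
7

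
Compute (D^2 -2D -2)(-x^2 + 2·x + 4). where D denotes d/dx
2 x^{2} - 14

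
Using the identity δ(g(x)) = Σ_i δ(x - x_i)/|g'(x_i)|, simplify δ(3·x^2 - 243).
\frac{\delta(x - 9) + \delta(x + 9)}{54}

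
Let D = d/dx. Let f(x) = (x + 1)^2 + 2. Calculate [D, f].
2 x + 2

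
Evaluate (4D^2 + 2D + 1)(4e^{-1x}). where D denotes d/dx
12 e^{- x}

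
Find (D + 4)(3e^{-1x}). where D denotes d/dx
9 e^{- x}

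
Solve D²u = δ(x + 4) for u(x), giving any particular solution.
\frac{|x + 4|}{2}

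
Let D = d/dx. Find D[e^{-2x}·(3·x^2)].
6 x \left(1 - x\right) e^{- 2 x}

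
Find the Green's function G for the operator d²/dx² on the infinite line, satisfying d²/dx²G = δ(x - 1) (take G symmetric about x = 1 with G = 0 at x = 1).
\frac{|x - 1|}{2}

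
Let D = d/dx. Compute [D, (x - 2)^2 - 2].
2 x - 4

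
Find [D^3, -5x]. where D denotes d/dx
-15D^{2}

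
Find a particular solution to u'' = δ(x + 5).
\frac{|x + 5|}{2}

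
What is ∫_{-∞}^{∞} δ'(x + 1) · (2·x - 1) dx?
-2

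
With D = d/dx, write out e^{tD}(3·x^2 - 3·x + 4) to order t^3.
3 t^{2} + 3 t \left(2 x - 1\right) + 3 x^{2} - 3 x + 4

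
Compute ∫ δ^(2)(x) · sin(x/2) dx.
0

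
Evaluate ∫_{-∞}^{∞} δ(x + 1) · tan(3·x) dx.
- \tan{\left(3 \right)}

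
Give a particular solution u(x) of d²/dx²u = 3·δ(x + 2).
\frac{3|x + 2|}{2}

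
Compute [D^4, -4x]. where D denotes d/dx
-16D^{3}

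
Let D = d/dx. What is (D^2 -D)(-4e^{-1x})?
- 8 e^{- x}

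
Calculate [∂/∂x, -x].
-1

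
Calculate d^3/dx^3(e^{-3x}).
- 27 e^{- 3 x}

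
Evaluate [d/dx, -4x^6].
- 24 x^{5}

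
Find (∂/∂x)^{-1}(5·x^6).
\frac{5 x^{7}}{7}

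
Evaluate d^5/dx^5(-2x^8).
- 13440 x^{3}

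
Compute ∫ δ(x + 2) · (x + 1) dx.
-1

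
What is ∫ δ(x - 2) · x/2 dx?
1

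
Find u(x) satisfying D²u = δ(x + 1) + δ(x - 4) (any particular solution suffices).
\frac{|x + 1|}{2} + \frac{|x - 4|}{2}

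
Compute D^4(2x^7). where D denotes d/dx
1680 x^{3}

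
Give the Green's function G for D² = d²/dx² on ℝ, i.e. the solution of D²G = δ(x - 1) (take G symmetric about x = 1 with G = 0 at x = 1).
\frac{|x - 1|}{2}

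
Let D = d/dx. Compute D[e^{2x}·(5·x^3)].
x^{2} \left(10 x + 15\right) e^{2 x}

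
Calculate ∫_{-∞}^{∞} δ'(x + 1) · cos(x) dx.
- \sin{\left(1 \right)}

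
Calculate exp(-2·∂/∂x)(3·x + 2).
3 x - 4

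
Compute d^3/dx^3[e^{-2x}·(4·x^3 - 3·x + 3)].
4 \left(- 8 x^{3} + 36 x^{2} - 30 x - 9\right) e^{- 2 x}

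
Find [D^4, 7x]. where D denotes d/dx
28D^{3}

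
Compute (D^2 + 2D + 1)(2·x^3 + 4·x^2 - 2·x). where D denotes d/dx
2 x^{3} + 16 x^{2} + 26 x + 4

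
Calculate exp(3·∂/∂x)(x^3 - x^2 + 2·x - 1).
x^{3} + 8 x^{2} + 23 x + 23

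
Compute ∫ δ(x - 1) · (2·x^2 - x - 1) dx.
0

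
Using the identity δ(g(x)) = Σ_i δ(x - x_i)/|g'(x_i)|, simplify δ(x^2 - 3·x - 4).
\frac{\delta(x - 4) + \delta(x + 1)}{5}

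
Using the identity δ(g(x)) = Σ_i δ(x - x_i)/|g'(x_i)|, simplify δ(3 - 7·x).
\frac{\delta(x - 3/7)}{7}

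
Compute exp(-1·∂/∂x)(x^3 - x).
x \left(x^{2} - 3 x + 2\right)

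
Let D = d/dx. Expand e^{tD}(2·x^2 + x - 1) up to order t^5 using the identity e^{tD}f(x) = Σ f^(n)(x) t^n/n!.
2 t^{2} + t \left(4 x + 1\right) + 2 x^{2} + x - 1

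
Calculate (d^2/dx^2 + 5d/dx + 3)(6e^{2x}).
102 e^{2 x}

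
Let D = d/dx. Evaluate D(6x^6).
36 x^{5}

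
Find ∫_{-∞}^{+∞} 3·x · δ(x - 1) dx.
3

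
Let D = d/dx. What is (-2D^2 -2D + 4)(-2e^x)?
0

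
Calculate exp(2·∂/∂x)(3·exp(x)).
3 e^{x + 2}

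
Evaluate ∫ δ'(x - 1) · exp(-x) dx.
e^{-1}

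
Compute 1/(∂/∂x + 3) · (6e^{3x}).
e^{3 x}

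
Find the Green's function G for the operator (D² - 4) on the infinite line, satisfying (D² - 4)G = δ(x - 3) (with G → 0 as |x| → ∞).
-\frac{e^{-2|x - 3|}}{4}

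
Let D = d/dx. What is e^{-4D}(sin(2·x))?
\sin{\left(2 x - 8 \right)}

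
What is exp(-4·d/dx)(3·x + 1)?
3 x - 11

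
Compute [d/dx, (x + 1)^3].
3 \left(x + 1\right)^{2}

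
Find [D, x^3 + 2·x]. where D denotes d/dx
3 x^{2} + 2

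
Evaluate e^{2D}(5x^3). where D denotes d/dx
5 x^{3} + 30 x^{2} + 60 x + 40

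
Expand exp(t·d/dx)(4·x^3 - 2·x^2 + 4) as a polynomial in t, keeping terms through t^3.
4 t^{3} + 2 t^{2} \left(6 x - 1\right) + 4 t x \left(3 x - 1\right) + 4 x^{3} - 2 x^{2} + 4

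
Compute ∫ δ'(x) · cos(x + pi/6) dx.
\frac{1}{2}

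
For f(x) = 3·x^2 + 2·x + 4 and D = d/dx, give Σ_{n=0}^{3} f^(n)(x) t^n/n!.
3 t^{2} + 2 t \left(3 x + 1\right) + 3 x^{2} + 2 x + 4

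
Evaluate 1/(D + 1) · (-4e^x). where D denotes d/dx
- 2 e^{x}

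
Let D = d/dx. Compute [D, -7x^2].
- 14 x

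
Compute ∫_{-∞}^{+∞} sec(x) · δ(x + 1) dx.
\sec{\left(1 \right)}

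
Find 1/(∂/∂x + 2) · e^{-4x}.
- \frac{e^{- 4 x}}{2}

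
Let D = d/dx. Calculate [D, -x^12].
- 12 x^{11}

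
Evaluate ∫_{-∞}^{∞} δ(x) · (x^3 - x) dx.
0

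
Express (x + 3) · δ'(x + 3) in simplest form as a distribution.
-\delta(x + 3)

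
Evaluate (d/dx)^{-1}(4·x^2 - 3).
\frac{4 x^{3}}{3} - 3 x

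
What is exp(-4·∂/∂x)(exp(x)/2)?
\frac{e^{x - 4}}{2}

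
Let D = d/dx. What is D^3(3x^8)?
1008 x^{5}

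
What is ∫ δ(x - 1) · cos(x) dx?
\cos{\left(1 \right)}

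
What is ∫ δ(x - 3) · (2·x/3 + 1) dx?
3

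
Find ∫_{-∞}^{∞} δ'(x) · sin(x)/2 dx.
- \frac{1}{2}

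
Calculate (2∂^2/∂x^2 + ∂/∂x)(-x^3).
3 x \left(- x - 4\right)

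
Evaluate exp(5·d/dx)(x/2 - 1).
\frac{x}{2} + \frac{3}{2}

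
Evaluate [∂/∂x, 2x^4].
8 x^{3}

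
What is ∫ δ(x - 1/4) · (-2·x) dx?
- \frac{1}{2}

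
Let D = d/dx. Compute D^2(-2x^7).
- 84 x^{5}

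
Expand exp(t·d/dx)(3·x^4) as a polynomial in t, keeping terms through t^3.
3 x \left(4 t^{3} + 6 t^{2} x + 4 t x^{2} + x^{3}\right)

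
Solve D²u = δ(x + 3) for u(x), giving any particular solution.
\frac{|x + 3|}{2}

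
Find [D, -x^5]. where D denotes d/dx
- 5 x^{4}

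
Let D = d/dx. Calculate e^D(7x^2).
7 x^{2} + 14 x + 7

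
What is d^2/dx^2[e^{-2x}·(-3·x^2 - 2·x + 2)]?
2 \left(- 6 x^{2} + 8 x + 5\right) e^{- 2 x}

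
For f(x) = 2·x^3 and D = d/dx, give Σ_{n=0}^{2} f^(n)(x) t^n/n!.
2 x \left(3 t^{2} + 3 t x + x^{2}\right)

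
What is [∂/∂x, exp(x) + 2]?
e^{x}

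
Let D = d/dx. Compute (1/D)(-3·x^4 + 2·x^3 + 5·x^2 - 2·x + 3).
- \frac{3 x^{5}}{5} + \frac{x^{4}}{2} + \frac{5 x^{3}}{3} - x^{2} + 3 x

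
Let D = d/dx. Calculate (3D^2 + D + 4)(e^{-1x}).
6 e^{- x}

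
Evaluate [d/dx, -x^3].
- 3 x^{2}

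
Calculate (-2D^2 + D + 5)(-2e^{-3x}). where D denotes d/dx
32 e^{- 3 x}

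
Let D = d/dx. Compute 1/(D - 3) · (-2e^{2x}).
2 e^{2 x}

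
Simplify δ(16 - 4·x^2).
\frac{\delta(x - 2) + \delta(x + 2)}{16}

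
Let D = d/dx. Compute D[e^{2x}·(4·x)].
\left(8 x + 4\right) e^{2 x}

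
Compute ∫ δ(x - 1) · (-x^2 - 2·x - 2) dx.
-5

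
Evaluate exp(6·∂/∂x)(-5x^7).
- 5 x^{7} - 210 x^{6} - 3780 x^{5} - 37800 x^{4} - 226800 x^{3} - 816480 x^{2} - 1632960 x - 1399680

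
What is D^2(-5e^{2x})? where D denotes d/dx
- 20 e^{2 x}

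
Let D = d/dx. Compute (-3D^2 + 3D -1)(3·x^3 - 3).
- 3 x^{3} + 27 x^{2} - 54 x + 3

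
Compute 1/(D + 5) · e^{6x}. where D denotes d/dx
\frac{e^{6 x}}{11}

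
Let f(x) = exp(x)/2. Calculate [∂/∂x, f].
\frac{e^{x}}{2}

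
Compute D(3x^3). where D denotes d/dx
9 x^{2}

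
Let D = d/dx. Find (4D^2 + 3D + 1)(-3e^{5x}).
- 348 e^{5 x}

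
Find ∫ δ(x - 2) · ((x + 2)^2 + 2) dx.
18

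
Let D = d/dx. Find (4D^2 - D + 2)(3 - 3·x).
9 - 6 x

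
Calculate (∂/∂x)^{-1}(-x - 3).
- \frac{x^{2}}{2} - 3 x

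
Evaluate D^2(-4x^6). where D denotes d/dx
- 120 x^{4}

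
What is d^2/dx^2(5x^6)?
150 x^{4}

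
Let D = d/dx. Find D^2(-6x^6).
- 180 x^{4}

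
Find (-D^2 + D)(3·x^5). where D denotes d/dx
15 x^{3} \left(x - 4\right)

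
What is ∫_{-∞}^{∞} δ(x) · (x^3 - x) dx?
0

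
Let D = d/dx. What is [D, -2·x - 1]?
-2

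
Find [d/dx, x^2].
2 x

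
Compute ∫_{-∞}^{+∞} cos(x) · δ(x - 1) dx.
\cos{\left(1 \right)}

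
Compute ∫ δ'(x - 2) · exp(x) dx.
- e^{2}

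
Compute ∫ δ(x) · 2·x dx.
0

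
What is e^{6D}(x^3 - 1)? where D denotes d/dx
x^{3} + 18 x^{2} + 108 x + 215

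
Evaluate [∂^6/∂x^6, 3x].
18\frac{d^{5}}{dx^{5}}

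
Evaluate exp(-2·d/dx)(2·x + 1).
2 x - 3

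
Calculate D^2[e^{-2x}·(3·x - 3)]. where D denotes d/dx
12 \left(x - 2\right) e^{- 2 x}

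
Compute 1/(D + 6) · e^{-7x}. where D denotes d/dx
- e^{- 7 x}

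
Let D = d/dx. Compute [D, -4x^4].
- 16 x^{3}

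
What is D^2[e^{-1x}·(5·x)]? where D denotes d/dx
5 \left(x - 2\right) e^{- x}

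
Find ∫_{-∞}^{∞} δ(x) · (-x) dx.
0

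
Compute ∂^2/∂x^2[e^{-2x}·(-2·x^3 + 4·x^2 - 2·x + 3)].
4 \left(- 2 x^{3} + 10 x^{2} - 13 x + 7\right) e^{- 2 x}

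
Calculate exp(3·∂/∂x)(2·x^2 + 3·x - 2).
2 x^{2} + 15 x + 25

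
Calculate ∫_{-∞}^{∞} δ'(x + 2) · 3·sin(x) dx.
- 3 \cos{\left(2 \right)}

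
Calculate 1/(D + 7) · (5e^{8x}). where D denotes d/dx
\frac{e^{8 x}}{3}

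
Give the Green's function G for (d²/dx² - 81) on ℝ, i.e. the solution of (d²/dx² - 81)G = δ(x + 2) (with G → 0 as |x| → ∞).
-\frac{e^{-9|x + 2|}}{18}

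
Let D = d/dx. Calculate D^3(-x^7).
- 210 x^{4}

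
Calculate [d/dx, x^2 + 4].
2 x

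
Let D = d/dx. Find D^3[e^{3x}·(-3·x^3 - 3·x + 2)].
\left(- 81 x^{3} - 243 x^{2} - 243 x - 45\right) e^{3 x}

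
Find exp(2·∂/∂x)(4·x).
4 x + 8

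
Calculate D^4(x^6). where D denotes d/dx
360 x^{2}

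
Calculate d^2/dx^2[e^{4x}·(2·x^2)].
\left(32 x^{2} + 32 x + 4\right) e^{4 x}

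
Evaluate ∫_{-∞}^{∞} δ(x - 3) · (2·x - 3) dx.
3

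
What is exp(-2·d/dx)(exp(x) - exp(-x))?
- e^{2 - x} + e^{x - 2}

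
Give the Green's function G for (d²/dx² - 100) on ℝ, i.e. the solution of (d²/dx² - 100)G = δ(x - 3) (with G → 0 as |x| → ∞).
-\frac{e^{-10|x - 3|}}{20}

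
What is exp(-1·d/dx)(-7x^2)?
- 7 x^{2} + 14 x - 7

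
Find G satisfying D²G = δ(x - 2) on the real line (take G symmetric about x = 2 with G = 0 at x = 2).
\frac{|x - 2|}{2}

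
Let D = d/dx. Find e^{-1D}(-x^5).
- x^{5} + 5 x^{4} - 10 x^{3} + 10 x^{2} - 5 x + 1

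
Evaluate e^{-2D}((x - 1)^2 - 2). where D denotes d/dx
x^{2} - 6 x + 7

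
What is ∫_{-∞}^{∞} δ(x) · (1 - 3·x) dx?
1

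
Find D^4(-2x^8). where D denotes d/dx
- 3360 x^{4}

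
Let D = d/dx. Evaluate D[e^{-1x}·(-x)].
\left(x - 1\right) e^{- x}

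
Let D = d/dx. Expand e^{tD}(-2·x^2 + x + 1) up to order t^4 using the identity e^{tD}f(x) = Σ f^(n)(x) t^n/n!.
- 2 t^{2} - t \left(4 x - 1\right) - 2 x^{2} + x + 1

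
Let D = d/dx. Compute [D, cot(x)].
- \frac{1}{\sin^{2}{\left(x \right)}}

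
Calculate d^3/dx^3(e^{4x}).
64 e^{4 x}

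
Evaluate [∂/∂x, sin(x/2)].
\frac{\cos{\left(\frac{x}{2} \right)}}{2}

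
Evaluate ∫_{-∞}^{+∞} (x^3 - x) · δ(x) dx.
0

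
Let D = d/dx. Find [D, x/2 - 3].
\frac{1}{2}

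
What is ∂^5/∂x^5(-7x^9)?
- 105840 x^{4}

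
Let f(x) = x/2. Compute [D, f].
\frac{1}{2}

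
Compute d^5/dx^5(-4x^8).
- 26880 x^{3}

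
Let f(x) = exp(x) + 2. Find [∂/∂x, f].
e^{x}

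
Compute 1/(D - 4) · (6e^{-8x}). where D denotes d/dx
- \frac{e^{- 8 x}}{2}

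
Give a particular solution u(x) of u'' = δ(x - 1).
\frac{|x - 1|}{2}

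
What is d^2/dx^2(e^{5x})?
25 e^{5 x}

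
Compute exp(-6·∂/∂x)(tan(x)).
\tan{\left(x - 6 \right)}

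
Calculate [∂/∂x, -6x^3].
- 18 x^{2}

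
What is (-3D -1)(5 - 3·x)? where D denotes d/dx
3 x + 4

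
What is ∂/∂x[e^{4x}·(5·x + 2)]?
\left(20 x + 13\right) e^{4 x}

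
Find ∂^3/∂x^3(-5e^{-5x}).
625 e^{- 5 x}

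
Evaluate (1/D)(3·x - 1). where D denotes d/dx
\frac{3 x^{2}}{2} - x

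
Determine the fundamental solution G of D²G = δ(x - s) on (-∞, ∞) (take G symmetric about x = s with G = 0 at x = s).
\frac{|x - s|}{2}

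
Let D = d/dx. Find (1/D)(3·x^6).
\frac{3 x^{7}}{7}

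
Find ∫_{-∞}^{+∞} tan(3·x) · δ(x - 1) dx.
\tan{\left(3 \right)}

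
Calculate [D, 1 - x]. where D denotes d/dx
-1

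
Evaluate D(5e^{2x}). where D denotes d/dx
10 e^{2 x}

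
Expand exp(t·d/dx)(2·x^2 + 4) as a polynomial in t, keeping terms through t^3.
2 t^{2} + 4 t x + 2 x^{2} + 4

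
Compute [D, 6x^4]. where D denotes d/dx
24 x^{3}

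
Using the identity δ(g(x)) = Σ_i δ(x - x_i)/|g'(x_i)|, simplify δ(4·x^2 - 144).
\frac{\delta(x - 6) + \delta(x + 6)}{48}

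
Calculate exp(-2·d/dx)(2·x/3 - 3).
\frac{2 x}{3} - \frac{13}{3}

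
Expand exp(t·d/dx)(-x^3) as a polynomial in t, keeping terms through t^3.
- t^{3} - 3 t^{2} x - 3 t x^{2} - x^{3}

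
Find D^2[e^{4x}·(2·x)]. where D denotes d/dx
\left(32 x + 16\right) e^{4 x}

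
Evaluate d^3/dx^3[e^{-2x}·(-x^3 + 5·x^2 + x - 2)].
2 \left(4 x^{3} - 38 x^{2} + 74 x - 19\right) e^{- 2 x}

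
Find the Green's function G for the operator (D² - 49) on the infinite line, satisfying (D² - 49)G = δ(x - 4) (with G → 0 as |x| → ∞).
-\frac{e^{-7|x - 4|}}{14}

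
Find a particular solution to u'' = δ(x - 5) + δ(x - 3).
\frac{|x - 5|}{2} + \frac{|x - 3|}{2}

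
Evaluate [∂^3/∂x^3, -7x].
-21\frac{d^{2}}{dx^{2}}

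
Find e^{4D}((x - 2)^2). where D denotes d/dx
x^{2} + 4 x + 4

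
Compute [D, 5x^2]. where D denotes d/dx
10 x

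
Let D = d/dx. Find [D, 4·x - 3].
4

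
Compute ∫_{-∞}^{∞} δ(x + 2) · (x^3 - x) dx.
-6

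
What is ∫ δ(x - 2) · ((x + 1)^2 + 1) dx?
10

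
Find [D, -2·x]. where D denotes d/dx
-2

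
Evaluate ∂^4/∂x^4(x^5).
120 x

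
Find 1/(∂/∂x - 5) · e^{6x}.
e^{6 x}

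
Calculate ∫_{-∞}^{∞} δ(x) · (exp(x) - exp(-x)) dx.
0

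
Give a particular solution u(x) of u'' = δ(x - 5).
\frac{|x - 5|}{2}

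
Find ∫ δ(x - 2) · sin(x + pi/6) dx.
\sin{\left(\frac{\pi}{6} + 2 \right)}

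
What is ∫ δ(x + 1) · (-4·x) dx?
4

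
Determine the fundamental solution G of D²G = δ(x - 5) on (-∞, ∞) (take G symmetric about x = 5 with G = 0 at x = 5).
\frac{|x - 5|}{2}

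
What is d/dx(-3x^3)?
- 9 x^{2}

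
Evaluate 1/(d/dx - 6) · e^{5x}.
- e^{5 x}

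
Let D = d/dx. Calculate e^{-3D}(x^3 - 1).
x^{3} - 9 x^{2} + 27 x - 28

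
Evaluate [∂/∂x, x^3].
3 x^{2}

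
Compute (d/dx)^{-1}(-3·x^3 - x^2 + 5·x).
- \frac{3 x^{4}}{4} - \frac{x^{3}}{3} + \frac{5 x^{2}}{2}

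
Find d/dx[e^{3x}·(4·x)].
\left(12 x + 4\right) e^{3 x}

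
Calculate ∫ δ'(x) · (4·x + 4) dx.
-4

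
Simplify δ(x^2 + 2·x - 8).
\frac{\delta(x - 2) + \delta(x + 4)}{6}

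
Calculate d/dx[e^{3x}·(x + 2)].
\left(3 x + 7\right) e^{3 x}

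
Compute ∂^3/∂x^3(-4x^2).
0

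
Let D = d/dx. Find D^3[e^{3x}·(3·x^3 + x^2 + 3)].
\left(81 x^{3} + 270 x^{2} + 216 x + 117\right) e^{3 x}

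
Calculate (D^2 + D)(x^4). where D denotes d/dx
4 x^{2} \left(x + 3\right)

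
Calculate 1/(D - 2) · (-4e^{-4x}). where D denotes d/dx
\frac{2 e^{- 4 x}}{3}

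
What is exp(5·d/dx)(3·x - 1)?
3 x + 14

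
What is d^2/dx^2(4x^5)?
80 x^{3}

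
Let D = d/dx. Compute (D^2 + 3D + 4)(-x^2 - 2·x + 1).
- 4 x^{2} - 14 x - 4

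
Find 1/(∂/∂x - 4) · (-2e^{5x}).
- 2 e^{5 x}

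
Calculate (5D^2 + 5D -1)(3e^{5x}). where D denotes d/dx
447 e^{5 x}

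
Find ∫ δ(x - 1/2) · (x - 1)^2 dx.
\frac{1}{4}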